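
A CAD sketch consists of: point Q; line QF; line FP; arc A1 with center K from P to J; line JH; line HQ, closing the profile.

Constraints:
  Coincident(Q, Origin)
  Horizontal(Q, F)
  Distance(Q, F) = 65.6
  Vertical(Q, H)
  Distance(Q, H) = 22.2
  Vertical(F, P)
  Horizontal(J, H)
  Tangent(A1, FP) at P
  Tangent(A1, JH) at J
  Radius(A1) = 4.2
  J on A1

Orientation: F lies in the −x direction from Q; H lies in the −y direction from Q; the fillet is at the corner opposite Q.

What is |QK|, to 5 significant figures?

63.984

QH is vertical with |QH| = 22.2 and H on the −y side, so H = (0.0000, -22.200). The virtual corner opposite Q is at (-65.600, -22.200). A1 meets FP tangentially, so KP is at right angles to FP and the tangent condition forces KJ to be normal to JH, with radius 4.2, so the center K sits 4.2 in from both sides at K = (-61.400, -18.000). Then |QK| = |K − Q| = 63.984.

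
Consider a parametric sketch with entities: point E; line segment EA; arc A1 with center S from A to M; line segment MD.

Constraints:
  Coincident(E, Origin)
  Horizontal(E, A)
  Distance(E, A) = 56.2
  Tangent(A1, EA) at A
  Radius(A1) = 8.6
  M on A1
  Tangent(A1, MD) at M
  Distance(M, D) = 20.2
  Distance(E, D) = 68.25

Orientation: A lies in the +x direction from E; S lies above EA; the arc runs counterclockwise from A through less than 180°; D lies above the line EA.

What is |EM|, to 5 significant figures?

65.453

E is at the origin; E and A share the same y with |EA| = 56.2 and A on the +x side, so A = (56.200, 0.0000). Since A1 is tangent to EA there, SA ⟂ EA, so S = A + (0, 8.6) = (56.200, 8.6000). Since SM ⟂ MD (tangency), |SD| = √(8.6² + 20.2²) = 21.954 regardless of where M sits on A1. So D lies on both circle(E, 68.25) and circle(S, 21.954); the above-EA intersection is D = (61.329, 29.947). M is the foot of the tangent from D: M = (64.681, 10.027).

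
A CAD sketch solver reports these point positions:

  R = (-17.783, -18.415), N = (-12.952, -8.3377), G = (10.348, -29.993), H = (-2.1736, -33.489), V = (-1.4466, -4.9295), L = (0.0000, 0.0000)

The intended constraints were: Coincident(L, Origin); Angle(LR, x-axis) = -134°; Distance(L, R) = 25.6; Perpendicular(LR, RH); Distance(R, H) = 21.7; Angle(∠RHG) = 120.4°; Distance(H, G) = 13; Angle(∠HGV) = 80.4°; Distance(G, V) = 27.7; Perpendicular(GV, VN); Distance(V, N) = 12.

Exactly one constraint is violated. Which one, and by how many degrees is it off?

Perpendicular(GV, VN) — off by 8.70°.

L = (0.00, 0.00) ✓; LR at -134.0° ✓; |LR| = 25.60 ✓; ∠(LR, RH) = 90.00° ✓; |RH| = 21.70 ✓; ∠RHG = 120.4° ✓; |HG| = 13.00 ✓; ∠HGV = 80.40° ✓; |GV| = 27.70 ✓; ∠(GV, VN) = 81.30° ✗; |VN| = 12.00 ✓.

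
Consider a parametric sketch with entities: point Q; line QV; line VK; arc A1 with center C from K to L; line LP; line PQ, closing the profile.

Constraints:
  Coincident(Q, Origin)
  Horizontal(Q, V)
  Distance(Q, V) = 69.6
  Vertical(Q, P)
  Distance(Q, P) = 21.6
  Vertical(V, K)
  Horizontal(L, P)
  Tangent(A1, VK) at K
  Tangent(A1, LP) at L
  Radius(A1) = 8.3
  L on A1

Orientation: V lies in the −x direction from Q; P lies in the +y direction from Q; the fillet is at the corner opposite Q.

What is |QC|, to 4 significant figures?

62.73

Q is at the origin; QV is horizontal with |QV| = 69.6 and V on the −x side, so V = (-69.60, 0.000). QP is vertical with |QP| = 21.6 and P on the +y side, so P = (0.000, 21.60). The virtual corner opposite Q is at (-69.60, 21.60). The tangent condition forces CK to be normal to VK and A1 meets LP tangentially, so CL is at right angles to LP, with radius 8.3, so the center C sits 8.3 in from both sides at C = (-61.30, 13.30). Then |QC| = |C − Q| = 62.73.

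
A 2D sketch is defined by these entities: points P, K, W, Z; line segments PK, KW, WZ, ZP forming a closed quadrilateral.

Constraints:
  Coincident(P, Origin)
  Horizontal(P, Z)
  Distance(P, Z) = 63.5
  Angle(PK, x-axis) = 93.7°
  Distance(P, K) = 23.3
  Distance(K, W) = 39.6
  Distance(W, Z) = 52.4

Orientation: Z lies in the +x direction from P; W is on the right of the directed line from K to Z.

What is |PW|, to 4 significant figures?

18.77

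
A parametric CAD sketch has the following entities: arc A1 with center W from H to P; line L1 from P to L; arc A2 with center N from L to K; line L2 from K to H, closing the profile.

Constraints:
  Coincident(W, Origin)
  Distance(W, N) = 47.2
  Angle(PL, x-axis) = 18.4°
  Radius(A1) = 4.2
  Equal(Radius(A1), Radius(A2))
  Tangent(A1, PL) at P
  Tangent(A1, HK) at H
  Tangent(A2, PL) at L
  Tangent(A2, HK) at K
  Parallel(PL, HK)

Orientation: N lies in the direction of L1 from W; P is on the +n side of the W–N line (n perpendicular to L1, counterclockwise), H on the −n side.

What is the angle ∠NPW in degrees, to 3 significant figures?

84.9°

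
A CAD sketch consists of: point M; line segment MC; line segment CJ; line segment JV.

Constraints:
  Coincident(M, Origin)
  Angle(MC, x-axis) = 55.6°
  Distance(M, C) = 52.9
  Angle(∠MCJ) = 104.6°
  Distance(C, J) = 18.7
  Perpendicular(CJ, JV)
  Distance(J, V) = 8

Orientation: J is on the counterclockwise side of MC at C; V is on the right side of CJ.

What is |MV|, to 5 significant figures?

67.304

∠MCJ = 104.6°, so CJ runs at 55.6° + (180° − 104.6°) = 131.00° from the x-axis; with |CJ| = 18.7, J = C + 18.7·(cos 131.00°, sin 131.00°) = (17.618, 57.762). The perpendicularity gives JV at right angles to CJ; with |JV| = 8.0 on the right of CJ, V = J + 8.0·(0.75471, 0.65606) = (23.656, 63.010). Then |MV| = |V − M| = 67.304.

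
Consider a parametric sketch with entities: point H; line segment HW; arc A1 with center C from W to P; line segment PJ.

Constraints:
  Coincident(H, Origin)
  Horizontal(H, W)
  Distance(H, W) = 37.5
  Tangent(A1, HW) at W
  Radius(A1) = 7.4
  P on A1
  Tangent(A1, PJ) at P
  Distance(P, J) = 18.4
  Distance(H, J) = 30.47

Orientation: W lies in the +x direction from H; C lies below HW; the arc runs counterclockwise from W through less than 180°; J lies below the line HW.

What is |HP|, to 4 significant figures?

31.17

H is at the origin; H and W share the same y with |HW| = 37.5 and W on the +x side, so W = (37.50, 0.000). A1 meets HW tangentially, so CW is at right angles to HW, so C = W + (0, -7.4) = (37.50, -7.400). Since CP ⟂ PJ (tangency), |CJ| = √(7.4² + 18.4²) = 19.83 regardless of where P sits on A1. So J lies on both circle(H, 30.47) and circle(C, 19.83); the below-HW intersection is J = (22.58, -20.46). P is the foot of the tangent from J: P = (30.90, -4.053).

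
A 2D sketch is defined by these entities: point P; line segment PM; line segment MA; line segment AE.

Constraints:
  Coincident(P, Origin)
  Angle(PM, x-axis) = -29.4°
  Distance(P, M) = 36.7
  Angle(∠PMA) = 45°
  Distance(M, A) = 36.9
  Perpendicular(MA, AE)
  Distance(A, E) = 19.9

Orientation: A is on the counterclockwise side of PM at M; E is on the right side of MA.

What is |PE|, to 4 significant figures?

47.14

P is at the origin; PM runs at -29.4° with length 36.7, so M = 36.7·(cos -29.4°, sin -29.4°) = (31.97, -18.02). ∠PMA = 45.0°, so MA runs at -29.4° + (180° − 45.0°) = 105.6° from the x-axis; with |MA| = 36.9, A = M + 36.9·(cos 105.6°, sin 105.6°) = (22.05, 17.52). The perpendicularity gives AE at right angles to MA; with |AE| = 19.9 on the right of MA, E = A + 19.9·(0.9632, 0.2689) = (41.22, 22.88). Then |PE| = |E − P| = 47.14.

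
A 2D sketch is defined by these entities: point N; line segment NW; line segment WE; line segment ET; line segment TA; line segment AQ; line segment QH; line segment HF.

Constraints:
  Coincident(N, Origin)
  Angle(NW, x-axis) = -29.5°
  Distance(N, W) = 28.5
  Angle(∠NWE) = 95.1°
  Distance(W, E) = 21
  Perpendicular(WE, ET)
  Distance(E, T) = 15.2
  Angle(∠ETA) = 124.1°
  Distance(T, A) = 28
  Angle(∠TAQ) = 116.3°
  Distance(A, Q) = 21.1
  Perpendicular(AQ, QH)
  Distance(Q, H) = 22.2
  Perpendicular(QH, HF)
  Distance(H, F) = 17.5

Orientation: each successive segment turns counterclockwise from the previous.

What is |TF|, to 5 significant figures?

16.267

N is at the origin; NW runs at -29.5° with length 28.5, so W = (24.805, -14.034). ∠NWE = 95.1° gives WE at 55.400° from the x-axis; with |WE| = 21.0, E = (36.730, 3.2518). The perpendicularity gives ET at right angles to WE, so ET runs at 145.40°; with |ET| = 15.2, T = (24.218, 11.883). ∠ETA = 124.1° gives TA at -158.70° from the x-axis; with |TA| = 28.0, A = (-1.8692, 1.7120). ∠TAQ = 116.3° gives AQ at -95.000° from the x-axis; with |AQ| = 21.1, Q = (-3.7082, -19.308). AQ ⟂ QH, so QH runs at -5.0000°; with |QH| = 22.2, H = (18.407, -21.243). The perpendicularity gives HF at right angles to QH, so HF runs at 85.000°; with |HF| = 17.5, F = (19.933, -3.8092). Then |TF| = |F − T| = 16.267.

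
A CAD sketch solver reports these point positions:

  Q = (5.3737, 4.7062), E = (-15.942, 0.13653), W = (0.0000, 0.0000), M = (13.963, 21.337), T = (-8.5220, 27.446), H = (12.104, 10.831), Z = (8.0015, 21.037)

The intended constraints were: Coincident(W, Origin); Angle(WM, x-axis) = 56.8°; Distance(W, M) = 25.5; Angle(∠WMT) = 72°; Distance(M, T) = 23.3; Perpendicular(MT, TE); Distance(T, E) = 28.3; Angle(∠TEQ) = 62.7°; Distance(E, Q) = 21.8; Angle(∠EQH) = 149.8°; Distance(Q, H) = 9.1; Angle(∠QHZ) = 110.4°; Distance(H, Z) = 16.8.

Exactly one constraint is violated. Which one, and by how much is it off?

Distance(H, Z) = 16.8 — off by 5.80.

W = (0.00, 0.00) ✓; WM at 56.80° ✓; |WM| = 25.50 ✓; ∠WMT = 72.00° ✓; |MT| = 23.30 ✓; ∠(MT, TE) = 90.00° ✓; |TE| = 28.30 ✓; ∠TEQ = 62.70° ✓; |EQ| = 21.80 ✓; ∠EQH = 149.8° ✓; |QH| = 9.100 ✓; ∠QHZ = 110.4° ✓; |HZ| = 11.00 ✗.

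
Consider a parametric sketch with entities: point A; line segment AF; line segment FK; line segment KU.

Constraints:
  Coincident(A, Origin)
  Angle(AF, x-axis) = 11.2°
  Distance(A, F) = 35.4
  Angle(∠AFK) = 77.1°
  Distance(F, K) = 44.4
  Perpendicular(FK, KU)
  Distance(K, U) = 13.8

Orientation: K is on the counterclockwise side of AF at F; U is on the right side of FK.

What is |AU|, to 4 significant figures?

60.54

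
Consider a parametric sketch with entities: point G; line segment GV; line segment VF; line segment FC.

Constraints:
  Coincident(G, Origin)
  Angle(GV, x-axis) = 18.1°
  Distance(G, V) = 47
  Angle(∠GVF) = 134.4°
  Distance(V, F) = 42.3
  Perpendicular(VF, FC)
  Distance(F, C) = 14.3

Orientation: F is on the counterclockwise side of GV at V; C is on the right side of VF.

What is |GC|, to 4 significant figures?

89.14

G is at the origin; GV runs at 18.1° with length 47.0, so V = 47.0·(cos 18.1°, sin 18.1°) = (44.67, 14.60). ∠GVF = 134.4°, so VF runs at 18.1° + (180° − 134.4°) = 63.70° from the x-axis; with |VF| = 42.3, F = V + 42.3·(cos 63.70°, sin 63.70°) = (63.42, 52.52). The perpendicularity gives FC at right angles to VF; with |FC| = 14.3 on the right of VF, C = F + 14.3·(0.8965, -0.4431) = (76.24, 46.19). Then |GC| = |C − G| = 89.14.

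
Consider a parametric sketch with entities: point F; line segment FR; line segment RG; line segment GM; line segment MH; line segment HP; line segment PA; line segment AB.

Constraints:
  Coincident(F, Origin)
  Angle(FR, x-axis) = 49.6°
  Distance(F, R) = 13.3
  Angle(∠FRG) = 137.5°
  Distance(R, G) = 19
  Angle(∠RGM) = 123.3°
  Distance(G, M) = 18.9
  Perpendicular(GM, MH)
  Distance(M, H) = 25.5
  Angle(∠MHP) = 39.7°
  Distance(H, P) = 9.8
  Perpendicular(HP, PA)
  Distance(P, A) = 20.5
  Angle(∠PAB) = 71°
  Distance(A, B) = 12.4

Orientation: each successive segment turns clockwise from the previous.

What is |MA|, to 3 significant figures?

10.7

∠MHP = 39.7° gives HP at 80.1° from the x-axis; with |HP| = 9.8, P = (22.0, -8.79). The perpendicularity gives PA at right angles to HP, so PA runs at -9.90°; with |PA| = 20.5, A = (42.2, -12.3). Then |MA| = |A − M| = 10.7.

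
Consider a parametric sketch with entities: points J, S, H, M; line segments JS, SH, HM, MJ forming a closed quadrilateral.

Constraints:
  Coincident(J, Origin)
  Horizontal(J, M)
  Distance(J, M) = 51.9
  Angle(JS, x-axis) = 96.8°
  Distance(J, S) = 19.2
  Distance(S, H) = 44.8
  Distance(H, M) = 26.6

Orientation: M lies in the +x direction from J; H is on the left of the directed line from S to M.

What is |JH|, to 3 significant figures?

48.9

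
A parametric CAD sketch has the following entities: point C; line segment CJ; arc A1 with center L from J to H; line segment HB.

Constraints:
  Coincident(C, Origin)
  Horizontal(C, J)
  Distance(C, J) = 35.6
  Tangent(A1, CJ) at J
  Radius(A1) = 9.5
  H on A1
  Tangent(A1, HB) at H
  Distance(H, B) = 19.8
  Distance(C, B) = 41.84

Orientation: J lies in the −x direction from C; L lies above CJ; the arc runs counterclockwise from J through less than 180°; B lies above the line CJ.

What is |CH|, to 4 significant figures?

28.30

C is at the origin; C and J share the same y with |CJ| = 35.6 and J on the −x side, so J = (-35.60, 0.000). The tangent condition forces LJ to be normal to CJ, so L = J + (0, 9.5) = (-35.60, 9.500). Since LH ⟂ HB (tangency), |LB| = √(9.5² + 19.8²) = 21.96 regardless of where H sits on A1. So B lies on both circle(C, 41.84) and circle(L, 21.96); the above-CJ intersection is B = (-28.78, 30.37). H is the foot of the tangent from B: H = (-26.18, 10.74).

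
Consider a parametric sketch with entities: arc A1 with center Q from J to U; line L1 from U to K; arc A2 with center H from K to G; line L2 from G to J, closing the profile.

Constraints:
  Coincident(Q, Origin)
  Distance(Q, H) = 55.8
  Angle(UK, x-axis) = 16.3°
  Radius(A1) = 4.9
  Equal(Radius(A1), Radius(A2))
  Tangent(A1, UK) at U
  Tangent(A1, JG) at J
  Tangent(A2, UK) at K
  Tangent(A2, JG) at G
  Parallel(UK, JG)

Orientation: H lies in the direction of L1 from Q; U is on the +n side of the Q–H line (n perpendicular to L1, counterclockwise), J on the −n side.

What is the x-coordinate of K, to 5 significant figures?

52.182

The slot axis is L1's direction at 16.3°, so u = (cos 16.3°, sin 16.3°) = (0.95981, 0.28067) and n = (−sin 16.3°, cos 16.3°) = (-0.28067, 0.95981). Q is at the origin and H lies 55.8 along u from Q, so H = 55.8·u = (53.557, 15.661). Tangency of A1 to both parallel lines with radius 4.9 puts U and J at Q ± 4.9·n: U = (-1.3753, 4.7030), J = (1.3753, -4.7030). Equal radii place K and G the same way about H: K = H + 4.9·n = (52.182, 20.364), G = H − 4.9·n = (54.932, 10.958). So K.x = 52.182.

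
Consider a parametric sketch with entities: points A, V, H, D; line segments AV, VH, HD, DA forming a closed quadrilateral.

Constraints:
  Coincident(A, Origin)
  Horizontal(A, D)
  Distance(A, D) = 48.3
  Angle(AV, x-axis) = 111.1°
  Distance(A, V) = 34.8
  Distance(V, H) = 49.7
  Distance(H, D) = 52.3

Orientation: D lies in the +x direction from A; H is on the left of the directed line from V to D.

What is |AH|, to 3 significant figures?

60.6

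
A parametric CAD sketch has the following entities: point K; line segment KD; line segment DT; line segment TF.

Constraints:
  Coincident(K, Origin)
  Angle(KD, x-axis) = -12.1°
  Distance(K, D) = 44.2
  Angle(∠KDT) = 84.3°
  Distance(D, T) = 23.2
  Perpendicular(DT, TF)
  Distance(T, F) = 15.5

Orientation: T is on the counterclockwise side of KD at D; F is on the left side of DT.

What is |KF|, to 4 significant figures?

34.13

K is at the origin; KD runs at -12.1° with length 44.2, so D = 44.2·(cos -12.1°, sin -12.1°) = (43.22, -9.265). ∠KDT = 84.3°, so DT runs at -12.1° + (180° − 84.3°) = 83.60° from the x-axis; with |DT| = 23.2, T = D + 23.2·(cos 83.60°, sin 83.60°) = (45.80, 13.79). DT ⟂ TF; with |TF| = 15.5 on the left of DT, F = T + 15.5·(-0.9938, 0.1115) = (30.40, 15.52). Then |KF| = |F − K| = 34.13.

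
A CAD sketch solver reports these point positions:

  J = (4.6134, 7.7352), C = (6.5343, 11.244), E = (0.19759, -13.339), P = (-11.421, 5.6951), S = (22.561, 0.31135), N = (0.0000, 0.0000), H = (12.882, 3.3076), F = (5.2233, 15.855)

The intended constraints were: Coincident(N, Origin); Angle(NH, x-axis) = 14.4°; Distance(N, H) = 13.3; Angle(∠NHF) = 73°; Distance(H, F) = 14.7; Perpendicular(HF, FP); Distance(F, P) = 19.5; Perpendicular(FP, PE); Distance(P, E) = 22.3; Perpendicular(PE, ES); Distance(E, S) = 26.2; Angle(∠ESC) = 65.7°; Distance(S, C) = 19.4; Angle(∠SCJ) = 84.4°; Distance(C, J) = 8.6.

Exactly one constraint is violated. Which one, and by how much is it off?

Distance(C, J) = 8.6 — off by 4.60.

N = (0.00, 0.00) ✓; NH at 14.40° ✓; |NH| = 13.30 ✓; ∠NHF = 73.00° ✓; |HF| = 14.70 ✓; ∠(HF, FP) = 90.00° ✓; |FP| = 19.50 ✓; ∠(FP, PE) = 90.00° ✓; |PE| = 22.30 ✓; ∠(PE, ES) = 90.00° ✓; |ES| = 26.20 ✓; ∠ESC = 65.70° ✓; |SC| = 19.40 ✓; ∠SCJ = 84.40° ✓; |CJ| = 4.000 ✗.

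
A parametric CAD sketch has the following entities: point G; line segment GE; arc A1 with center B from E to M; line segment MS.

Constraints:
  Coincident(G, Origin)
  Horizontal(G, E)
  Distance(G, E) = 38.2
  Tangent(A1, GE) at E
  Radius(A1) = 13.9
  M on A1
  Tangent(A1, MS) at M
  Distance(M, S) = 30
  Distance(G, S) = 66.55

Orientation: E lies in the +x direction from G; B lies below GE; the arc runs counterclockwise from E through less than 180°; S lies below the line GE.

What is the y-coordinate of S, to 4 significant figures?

-45.20

Checks: |BM| = 13.90 ✓; ∠(BM, MS) = 90.00° ✓; |MS| = 30.00 ✓; |GS| = 66.55 ✓.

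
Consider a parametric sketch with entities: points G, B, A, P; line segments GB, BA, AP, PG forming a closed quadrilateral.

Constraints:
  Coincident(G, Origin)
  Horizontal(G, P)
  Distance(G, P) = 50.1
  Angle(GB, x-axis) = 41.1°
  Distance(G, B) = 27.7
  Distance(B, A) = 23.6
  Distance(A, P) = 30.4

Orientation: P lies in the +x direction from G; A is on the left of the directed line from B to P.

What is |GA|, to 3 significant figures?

51.0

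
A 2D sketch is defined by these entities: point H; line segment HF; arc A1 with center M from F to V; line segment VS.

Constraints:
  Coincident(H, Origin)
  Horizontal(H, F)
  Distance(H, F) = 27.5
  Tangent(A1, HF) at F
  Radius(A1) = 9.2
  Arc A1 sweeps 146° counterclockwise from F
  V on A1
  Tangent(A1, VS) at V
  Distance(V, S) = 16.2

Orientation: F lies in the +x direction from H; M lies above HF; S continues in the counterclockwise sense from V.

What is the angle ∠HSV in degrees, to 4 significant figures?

92.58°

H is at the origin; H and F share the same y with |HF| = 27.5 and F on the +x side, so F = (27.50, 0.000). The tangent condition forces MF to be normal to HF, so M = F + (0, 9.2) = (27.50, 9.200). On A1, F sits at bearing -90° from M; a 146° counterclockwise sweep puts V at bearing 56°, so V = M + 9.2·(cos 56°, sin 56°) = (32.64, 16.83). Tangency of A1 to VS means the radius MV is perpendicular to VS, so VS runs along (−sin 56°, cos 56°); with |VS| = 16.2, S = (19.21, 25.89). Then cos ∠HSV = SH·SV / (|SH||SV|), giving 92.58°.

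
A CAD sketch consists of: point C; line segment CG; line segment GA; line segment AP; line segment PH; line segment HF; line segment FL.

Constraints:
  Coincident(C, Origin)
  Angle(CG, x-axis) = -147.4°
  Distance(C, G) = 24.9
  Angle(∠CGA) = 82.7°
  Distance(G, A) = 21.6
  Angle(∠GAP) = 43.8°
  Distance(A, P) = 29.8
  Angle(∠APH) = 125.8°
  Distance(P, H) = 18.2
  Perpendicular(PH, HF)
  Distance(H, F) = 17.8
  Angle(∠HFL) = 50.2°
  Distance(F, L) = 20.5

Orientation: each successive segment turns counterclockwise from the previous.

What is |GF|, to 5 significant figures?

14.597

C is at the origin; CG runs at -147.4° with length 24.9, so G = (-20.977, -13.415). ∠CGA = 82.7° gives GA at -50.100° from the x-axis; with |GA| = 21.6, A = (-7.1218, -29.986). ∠GAP = 43.8° gives AP at 86.100° from the x-axis; with |AP| = 29.8, P = (-5.0949, -0.25517). ∠APH = 125.8° gives PH at 140.30° from the x-axis; with |PH| = 18.2, H = (-19.098, 11.370). PH is perpendicular to HF, so HF runs at -129.70°; with |HF| = 17.8, F = (-30.468, -2.3249). Then |GF| = |F − G| = 14.597.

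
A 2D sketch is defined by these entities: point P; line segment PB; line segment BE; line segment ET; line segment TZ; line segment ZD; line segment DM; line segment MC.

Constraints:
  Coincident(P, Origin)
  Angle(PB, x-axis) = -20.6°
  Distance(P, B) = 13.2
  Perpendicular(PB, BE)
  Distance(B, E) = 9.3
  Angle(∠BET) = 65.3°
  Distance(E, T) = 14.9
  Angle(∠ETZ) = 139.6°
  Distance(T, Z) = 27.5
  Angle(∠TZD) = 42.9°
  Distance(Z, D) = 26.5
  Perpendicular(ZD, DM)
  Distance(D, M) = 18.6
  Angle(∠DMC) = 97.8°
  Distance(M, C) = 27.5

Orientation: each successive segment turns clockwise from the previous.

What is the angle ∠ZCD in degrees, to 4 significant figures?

48.75°

P is at the origin; PB runs at -20.6° with length 13.2, so B = (12.36, -4.644). The perpendicularity gives BE at right angles to PB, so BE runs at -110.6°; with |BE| = 9.3, E = (9.084, -13.35). ∠BET = 65.3° gives ET at 134.7° from the x-axis; with |ET| = 14.9, T = (-1.397, -2.759). ∠ETZ = 139.6° gives TZ at 94.30° from the x-axis; with |TZ| = 27.5, Z = (-3.459, 24.66). ∠TZD = 42.9° gives ZD at -42.80° from the x-axis; with |ZD| = 26.5, D = (15.99, 6.659). ZD ⟂ DM, so DM runs at -132.8°; with |DM| = 18.6, M = (3.348, -6.989). ∠DMC = 97.8° gives MC at 145.0° from the x-axis; with |MC| = 27.5, C = (-19.18, 8.785). Then cos ∠ZCD = CZ·CD / (|CZ||CD|), giving 48.75°.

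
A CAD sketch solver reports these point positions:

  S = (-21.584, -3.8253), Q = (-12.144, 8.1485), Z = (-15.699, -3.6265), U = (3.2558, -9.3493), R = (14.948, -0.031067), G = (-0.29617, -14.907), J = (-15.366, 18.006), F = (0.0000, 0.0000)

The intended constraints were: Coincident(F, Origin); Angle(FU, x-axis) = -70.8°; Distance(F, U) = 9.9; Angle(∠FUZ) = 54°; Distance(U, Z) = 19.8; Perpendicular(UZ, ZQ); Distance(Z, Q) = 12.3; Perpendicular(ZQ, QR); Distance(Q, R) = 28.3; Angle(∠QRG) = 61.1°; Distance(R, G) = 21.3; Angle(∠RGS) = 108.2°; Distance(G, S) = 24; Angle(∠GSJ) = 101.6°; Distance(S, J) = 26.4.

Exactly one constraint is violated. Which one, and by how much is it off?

Distance(S, J) = 26.4 — off by 3.70.

F = (0.00, 0.00) ✓; FU at -70.80° ✓; |FU| = 9.900 ✓; ∠FUZ = 54.00° ✓; |UZ| = 19.80 ✓; ∠(UZ, ZQ) = 90.00° ✓; |ZQ| = 12.30 ✓; ∠(ZQ, QR) = 90.00° ✓; |QR| = 28.30 ✓; ∠QRG = 61.10° ✓; |RG| = 21.30 ✓; ∠RGS = 108.2° ✓; |GS| = 24.00 ✓; ∠GSJ = 101.6° ✓; |SJ| = 22.70 ✗.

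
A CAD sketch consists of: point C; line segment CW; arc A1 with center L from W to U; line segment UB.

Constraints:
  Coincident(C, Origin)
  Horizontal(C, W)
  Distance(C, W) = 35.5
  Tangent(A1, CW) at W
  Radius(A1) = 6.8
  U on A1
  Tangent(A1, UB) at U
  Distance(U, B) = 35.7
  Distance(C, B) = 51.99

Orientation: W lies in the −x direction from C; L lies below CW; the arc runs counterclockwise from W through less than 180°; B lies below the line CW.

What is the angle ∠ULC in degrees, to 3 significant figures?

171°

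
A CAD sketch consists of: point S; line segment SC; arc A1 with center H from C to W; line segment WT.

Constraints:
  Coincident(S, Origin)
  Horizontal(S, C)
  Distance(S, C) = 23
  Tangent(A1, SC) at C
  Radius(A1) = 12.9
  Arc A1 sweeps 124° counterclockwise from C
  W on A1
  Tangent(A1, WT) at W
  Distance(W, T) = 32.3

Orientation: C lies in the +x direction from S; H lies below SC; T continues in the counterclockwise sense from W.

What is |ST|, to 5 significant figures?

55.866

On A1, C sits at bearing 90° from H; a 124° counterclockwise sweep puts W at bearing 214°, so W = H + 12.9·(cos 214°, sin 214°) = (12.305, -20.114). A1 meets WT tangentially, so HW is at right angles to WT, so WT runs along (−sin 214°, cos 214°); with |WT| = 32.3, T = (30.367, -46.892). Then |ST| = |T − S| = 55.866.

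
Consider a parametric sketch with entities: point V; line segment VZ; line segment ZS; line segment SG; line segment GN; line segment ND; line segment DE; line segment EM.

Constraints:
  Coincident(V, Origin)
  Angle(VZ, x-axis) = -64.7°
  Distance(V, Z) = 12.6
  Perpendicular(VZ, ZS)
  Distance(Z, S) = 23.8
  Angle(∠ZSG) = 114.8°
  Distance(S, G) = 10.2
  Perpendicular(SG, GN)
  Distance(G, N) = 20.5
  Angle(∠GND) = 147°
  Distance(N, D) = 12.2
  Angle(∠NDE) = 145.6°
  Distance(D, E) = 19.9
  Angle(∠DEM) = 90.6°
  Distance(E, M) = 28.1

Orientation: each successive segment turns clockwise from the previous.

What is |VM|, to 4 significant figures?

30.87

V is at the origin; VZ runs at -64.7° with length 12.6, so Z = (5.385, -11.39). VZ ⟂ ZS, so ZS runs at -154.7°; with |ZS| = 23.8, S = (-16.13, -21.56). ∠ZSG = 114.8° gives SG at 140.1° from the x-axis; with |SG| = 10.2, G = (-23.96, -15.02). SG ⟂ GN, so GN runs at 50.10°; with |GN| = 20.5, N = (-10.81, 0.7071). ∠GND = 147.0° gives ND at 17.10° from the x-axis; with |ND| = 12.2, D = (0.8529, 4.294). ∠NDE = 145.6° gives DE at -17.30° from the x-axis; with |DE| = 19.9, E = (19.85, -1.623). ∠DEM = 90.6° gives EM at -106.7° from the x-axis; with |EM| = 28.1, M = (11.78, -28.54). Then |VM| = |M − V| = 30.87.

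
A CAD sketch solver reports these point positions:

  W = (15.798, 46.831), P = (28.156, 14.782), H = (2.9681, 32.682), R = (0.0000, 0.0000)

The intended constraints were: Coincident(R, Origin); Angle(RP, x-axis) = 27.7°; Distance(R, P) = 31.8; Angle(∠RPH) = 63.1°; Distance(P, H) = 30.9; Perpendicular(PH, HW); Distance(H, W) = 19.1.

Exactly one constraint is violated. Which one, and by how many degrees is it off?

Perpendicular(PH, HW) — off by 6.80°.

R = (0.00, 0.00) ✓; RP at 27.70° ✓; |RP| = 31.80 ✓; ∠RPH = 63.10° ✓; |PH| = 30.90 ✓; ∠(PH, HW) = 96.80° ✗; |HW| = 19.10 ✓.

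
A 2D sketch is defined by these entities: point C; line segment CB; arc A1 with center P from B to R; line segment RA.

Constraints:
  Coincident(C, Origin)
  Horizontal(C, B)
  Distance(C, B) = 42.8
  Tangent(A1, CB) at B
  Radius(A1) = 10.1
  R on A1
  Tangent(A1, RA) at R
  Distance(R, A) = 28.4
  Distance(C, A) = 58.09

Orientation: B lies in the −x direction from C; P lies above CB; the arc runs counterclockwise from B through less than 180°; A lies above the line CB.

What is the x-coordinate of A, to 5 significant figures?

-41.905

Checks: ∠(PB, BC) = 90.00° ✓; |PB| = 10.10 ✓; |PR| = 10.10 ✓; ∠(PR, RA) = 90.00° ✓; |RA| = 28.40 ✓; |CA| = 58.09 ✓.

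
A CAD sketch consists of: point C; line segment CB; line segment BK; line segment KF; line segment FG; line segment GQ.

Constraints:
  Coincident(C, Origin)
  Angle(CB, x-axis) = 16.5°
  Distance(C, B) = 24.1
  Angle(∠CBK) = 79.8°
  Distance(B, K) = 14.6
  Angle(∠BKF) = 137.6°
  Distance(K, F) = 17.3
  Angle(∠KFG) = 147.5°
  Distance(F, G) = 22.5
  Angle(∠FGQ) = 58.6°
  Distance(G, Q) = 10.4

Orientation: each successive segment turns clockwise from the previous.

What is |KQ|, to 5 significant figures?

31.675

C is at the origin; CB runs at 16.5° with length 24.1, so B = (23.108, 6.8448). ∠CBK = 79.8° gives BK at -83.700° from the x-axis; with |BK| = 14.6, K = (24.710, -7.6671). ∠BKF = 137.6° gives KF at -126.10° from the x-axis; with |KF| = 17.3, F = (14.517, -21.645). ∠KFG = 147.5° gives FG at -158.60° from the x-axis; with |FG| = 22.5, G = (-6.4322, -29.855). ∠FGQ = 58.6° gives GQ at 80.000° from the x-axis; with |GQ| = 10.4, Q = (-4.6262, -19.613). Then |KQ| = |Q − K| = 31.675.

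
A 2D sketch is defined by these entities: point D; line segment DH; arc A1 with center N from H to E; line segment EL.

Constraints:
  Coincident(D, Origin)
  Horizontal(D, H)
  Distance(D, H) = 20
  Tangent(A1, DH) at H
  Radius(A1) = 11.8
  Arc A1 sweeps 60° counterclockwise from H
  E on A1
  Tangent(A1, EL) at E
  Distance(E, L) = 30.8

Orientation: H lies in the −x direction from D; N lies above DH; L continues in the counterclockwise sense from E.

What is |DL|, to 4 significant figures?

33.05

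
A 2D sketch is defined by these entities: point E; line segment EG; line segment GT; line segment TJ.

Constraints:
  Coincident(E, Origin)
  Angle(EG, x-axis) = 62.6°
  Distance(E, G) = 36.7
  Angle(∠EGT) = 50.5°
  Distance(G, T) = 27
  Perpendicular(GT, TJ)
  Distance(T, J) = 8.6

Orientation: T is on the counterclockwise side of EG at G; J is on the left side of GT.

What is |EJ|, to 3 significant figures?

20.1

E is at the origin; EG runs at 62.6° with length 36.7, so G = 36.7·(cos 62.6°, sin 62.6°) = (16.9, 32.6). ∠EGT = 50.5°, so GT runs at 62.6° + (180° − 50.5°) = 192° from the x-axis; with |GT| = 27.0, T = G + 27.0·(cos 192°, sin 192°) = (-9.51, 26.9). GT is perpendicular to TJ; with |TJ| = 8.6 on the left of GT, J = T + 8.6·(0.210, -0.978) = (-7.71, 18.5). Then |EJ| = |J − E| = 20.1.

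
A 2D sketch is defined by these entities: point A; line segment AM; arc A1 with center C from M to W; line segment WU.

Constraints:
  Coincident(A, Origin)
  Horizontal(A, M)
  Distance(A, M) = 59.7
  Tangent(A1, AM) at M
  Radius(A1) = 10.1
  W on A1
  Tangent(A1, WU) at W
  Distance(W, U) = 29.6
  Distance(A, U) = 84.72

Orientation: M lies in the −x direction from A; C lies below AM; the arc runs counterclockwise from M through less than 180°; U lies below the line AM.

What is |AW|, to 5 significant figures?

69.949

Checks: |CW| = 10.10 ✓; ∠(CW, WU) = 90.00° ✓; |WU| = 29.60 ✓; |AU| = 84.72 ✓.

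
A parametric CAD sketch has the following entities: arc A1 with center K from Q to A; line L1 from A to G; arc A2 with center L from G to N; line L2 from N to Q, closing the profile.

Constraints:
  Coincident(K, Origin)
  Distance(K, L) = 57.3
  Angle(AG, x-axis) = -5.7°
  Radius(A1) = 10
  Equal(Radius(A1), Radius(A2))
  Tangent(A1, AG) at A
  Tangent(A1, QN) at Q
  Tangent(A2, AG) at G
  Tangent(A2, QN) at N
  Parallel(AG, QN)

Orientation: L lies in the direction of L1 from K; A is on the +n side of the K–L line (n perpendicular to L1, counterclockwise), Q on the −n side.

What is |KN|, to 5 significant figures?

58.166

The slot axis is L1's direction at -5.7°, so u = (cos -5.7°, sin -5.7°) = (0.99506, -0.099320) and n = (−sin -5.7°, cos -5.7°) = (0.099320, 0.99506). K is at the origin and L lies 57.3 along u from K, so L = 57.3·u = (57.017, -5.6910). Tangency of A1 to both parallel lines with radius 10.0 puts A and Q at K ± 10.0·n: A = (0.99320, 9.9506), Q = (-0.99320, -9.9506). Equal radii place G and N the same way about L: G = L + 10.0·n = (58.010, 4.2595), N = L − 10.0·n = (56.023, -15.642). Then |KN| = |N − K| = 58.166.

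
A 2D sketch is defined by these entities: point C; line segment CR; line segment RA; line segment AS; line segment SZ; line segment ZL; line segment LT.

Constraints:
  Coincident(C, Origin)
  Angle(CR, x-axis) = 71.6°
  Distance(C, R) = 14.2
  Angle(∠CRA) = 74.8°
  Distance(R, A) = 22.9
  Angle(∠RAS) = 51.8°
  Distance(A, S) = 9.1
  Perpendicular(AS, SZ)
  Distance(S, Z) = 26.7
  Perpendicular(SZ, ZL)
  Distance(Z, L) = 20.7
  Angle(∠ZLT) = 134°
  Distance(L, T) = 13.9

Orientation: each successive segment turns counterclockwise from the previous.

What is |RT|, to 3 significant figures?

35.4

C is at the origin; CR runs at 71.6° with length 14.2, so R = (4.48, 13.5). ∠CRA = 74.8° gives RA at 177° from the x-axis; with |RA| = 22.9, A = (-18.4, 14.8). ∠RAS = 51.8° gives AS at -55.0° from the x-axis; with |AS| = 9.1, S = (-13.2, 7.30). The perpendicularity gives SZ at right angles to AS, so SZ runs at 35.0°; with |SZ| = 26.7, Z = (8.71, 22.6). SZ ⟂ ZL, so ZL runs at 125°; with |ZL| = 20.7, L = (-3.16, 39.6). ∠ZLT = 134.0° gives LT at 171° from the x-axis; with |LT| = 13.9, T = (-16.9, 41.7). Then |RT| = |T − R| = 35.4.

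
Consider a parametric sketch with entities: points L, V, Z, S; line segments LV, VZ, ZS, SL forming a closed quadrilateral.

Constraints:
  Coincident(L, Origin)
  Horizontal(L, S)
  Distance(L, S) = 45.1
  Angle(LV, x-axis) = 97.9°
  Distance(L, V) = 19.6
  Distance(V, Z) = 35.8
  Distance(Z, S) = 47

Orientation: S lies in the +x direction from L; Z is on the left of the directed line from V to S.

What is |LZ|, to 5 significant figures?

49.086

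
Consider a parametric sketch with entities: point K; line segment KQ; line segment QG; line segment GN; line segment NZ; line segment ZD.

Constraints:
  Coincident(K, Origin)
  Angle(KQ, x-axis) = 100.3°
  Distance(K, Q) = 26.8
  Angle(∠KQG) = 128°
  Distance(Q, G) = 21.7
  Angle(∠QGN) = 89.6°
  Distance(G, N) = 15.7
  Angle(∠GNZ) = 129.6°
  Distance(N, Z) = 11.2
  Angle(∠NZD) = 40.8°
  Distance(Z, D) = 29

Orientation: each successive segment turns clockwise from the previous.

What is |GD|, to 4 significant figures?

6.893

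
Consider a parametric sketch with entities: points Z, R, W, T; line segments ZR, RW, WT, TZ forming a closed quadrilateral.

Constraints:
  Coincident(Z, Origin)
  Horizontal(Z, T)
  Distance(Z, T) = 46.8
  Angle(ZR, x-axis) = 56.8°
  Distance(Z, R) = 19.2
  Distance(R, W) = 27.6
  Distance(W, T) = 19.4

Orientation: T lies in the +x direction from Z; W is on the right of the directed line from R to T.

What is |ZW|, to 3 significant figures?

28.6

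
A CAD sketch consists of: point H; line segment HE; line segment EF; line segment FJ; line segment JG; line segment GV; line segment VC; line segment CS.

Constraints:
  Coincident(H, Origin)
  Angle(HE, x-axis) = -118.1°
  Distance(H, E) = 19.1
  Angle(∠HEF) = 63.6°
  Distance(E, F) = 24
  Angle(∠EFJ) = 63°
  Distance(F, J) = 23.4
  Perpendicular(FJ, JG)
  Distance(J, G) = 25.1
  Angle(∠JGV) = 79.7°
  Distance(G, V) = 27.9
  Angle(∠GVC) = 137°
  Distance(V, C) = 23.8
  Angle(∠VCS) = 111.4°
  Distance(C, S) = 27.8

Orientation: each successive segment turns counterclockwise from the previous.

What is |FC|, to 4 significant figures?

18.30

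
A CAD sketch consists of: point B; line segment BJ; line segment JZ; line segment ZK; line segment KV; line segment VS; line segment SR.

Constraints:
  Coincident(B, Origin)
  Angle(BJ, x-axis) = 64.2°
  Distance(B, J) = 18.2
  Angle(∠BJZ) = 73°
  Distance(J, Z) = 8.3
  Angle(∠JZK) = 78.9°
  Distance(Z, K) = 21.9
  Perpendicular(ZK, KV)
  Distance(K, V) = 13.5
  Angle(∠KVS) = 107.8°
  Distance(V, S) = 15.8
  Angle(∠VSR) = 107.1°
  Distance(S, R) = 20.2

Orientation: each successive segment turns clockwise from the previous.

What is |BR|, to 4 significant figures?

22.46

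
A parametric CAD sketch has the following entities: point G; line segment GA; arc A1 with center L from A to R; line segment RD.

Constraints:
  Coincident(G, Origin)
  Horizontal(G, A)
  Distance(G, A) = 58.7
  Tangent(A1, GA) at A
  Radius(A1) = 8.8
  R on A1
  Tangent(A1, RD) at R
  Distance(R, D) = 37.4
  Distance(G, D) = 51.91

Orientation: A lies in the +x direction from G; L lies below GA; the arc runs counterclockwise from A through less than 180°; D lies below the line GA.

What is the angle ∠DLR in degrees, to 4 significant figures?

76.76°

Checks: |GA| = 58.70 ✓; |LA| = 8.800 ✓; |LR| = 8.800 ✓; ∠(LR, RD) = 90.00° ✓; |RD| = 37.40 ✓; |GD| = 51.91 ✓.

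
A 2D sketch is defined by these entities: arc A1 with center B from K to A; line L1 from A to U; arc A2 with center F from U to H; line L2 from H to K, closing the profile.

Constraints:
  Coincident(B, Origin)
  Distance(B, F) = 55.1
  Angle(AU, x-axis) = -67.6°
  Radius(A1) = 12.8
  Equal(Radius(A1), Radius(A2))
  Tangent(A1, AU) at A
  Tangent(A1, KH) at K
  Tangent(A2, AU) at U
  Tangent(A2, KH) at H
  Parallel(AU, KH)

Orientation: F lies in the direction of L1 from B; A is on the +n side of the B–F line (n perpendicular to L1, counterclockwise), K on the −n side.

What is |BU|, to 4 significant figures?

56.57

The slot axis is L1's direction at -67.6°, so u = (cos -67.6°, sin -67.6°) = (0.3811, -0.9245) and n = (−sin -67.6°, cos -67.6°) = (0.9245, 0.3811). B is at the origin and F lies 55.1 along u from B, so F = 55.1·u = (21.00, -50.94). Tangency of A1 to both parallel lines with radius 12.8 puts A and K at B ± 12.8·n: A = (11.83, 4.878), K = (-11.83, -4.878). Equal radii place U and H the same way about F: U = F + 12.8·n = (32.83, -46.06), H = F − 12.8·n = (9.163, -55.82). Then |BU| = |U − B| = 56.57.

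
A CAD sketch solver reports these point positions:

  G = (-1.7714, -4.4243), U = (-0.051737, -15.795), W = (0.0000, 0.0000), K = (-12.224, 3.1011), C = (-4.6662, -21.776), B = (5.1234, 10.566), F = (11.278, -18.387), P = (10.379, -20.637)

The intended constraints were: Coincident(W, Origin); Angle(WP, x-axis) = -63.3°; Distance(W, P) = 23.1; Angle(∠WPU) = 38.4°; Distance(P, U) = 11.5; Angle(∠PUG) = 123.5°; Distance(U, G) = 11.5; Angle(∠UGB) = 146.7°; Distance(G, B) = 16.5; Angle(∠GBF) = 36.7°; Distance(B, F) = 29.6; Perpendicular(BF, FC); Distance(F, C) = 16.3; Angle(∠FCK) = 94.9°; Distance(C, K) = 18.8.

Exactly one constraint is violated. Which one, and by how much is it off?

Distance(C, K) = 18.8 — off by 7.20.

W = (0.00, 0.00) ✓; WP at -63.30° ✓; |WP| = 23.10 ✓; ∠WPU = 38.40° ✓; |PU| = 11.50 ✓; ∠PUG = 123.5° ✓; |UG| = 11.50 ✓; ∠UGB = 146.7° ✓; |GB| = 16.50 ✓; ∠GBF = 36.70° ✓; |BF| = 29.60 ✓; ∠(BF, FC) = 90.00° ✓; |FC| = 16.30 ✓; ∠FCK = 94.90° ✓; |CK| = 26.00 ✗.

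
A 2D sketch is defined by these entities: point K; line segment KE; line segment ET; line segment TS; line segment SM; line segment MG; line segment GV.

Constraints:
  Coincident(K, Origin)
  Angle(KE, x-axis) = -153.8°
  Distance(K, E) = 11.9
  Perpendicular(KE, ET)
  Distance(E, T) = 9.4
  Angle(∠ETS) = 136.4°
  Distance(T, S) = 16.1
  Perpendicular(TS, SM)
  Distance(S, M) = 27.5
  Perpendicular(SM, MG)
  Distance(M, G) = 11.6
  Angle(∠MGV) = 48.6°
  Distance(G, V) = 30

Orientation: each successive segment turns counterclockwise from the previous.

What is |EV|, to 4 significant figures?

31.18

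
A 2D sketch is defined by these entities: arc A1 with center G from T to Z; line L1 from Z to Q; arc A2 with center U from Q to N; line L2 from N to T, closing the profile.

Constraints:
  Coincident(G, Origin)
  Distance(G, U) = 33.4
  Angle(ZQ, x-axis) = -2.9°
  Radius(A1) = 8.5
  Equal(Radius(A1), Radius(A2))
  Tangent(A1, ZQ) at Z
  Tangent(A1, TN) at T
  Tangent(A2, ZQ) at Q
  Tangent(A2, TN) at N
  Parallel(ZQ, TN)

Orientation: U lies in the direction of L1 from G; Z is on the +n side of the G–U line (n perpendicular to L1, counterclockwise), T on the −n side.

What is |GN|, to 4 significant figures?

34.46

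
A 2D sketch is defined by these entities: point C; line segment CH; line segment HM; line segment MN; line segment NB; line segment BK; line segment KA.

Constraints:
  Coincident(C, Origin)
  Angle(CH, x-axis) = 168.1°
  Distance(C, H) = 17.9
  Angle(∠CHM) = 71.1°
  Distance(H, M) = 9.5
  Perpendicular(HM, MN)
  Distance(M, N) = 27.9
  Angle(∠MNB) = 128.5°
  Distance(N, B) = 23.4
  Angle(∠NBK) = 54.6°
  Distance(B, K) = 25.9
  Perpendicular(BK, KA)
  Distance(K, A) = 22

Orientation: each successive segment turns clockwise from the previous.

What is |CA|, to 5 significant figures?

6.1469

C is at the origin; CH runs at 168.1° with length 17.9, so H = (-17.515, 3.6911). ∠CHM = 71.1° gives HM at 59.200° from the x-axis; with |HM| = 9.5, M = (-12.651, 11.851). HM is perpendicular to MN, so MN runs at -30.800°; with |MN| = 27.9, N = (11.314, -2.4348). ∠MNB = 128.5° gives NB at -82.300° from the x-axis; with |NB| = 23.4, B = (14.449, -25.624). ∠NBK = 54.6° gives BK at 152.30° from the x-axis; with |BK| = 25.9, K = (-8.4823, -13.584). BK is perpendicular to KA, so KA runs at 62.300°; with |KA| = 22.0, A = (1.7442, 5.8942). Then |CA| = |A − C| = 6.1469.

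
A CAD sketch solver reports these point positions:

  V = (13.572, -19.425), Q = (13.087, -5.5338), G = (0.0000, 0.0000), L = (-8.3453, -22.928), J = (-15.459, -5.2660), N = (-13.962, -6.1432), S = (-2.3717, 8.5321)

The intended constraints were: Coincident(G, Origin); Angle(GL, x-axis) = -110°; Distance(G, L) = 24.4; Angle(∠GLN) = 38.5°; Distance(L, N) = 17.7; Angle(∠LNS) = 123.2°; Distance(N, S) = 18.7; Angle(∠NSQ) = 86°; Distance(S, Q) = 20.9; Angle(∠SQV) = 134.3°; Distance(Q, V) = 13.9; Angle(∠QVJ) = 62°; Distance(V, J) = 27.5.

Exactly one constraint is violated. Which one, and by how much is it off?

Distance(V, J) = 27.5 — off by 4.80.

G = (0.00, 0.00) ✓; GL at -110.0° ✓; |GL| = 24.40 ✓; ∠GLN = 38.50° ✓; |LN| = 17.70 ✓; ∠LNS = 123.2° ✓; |NS| = 18.70 ✓; ∠NSQ = 86.00° ✓; |SQ| = 20.90 ✓; ∠SQV = 134.3° ✓; |QV| = 13.90 ✓; ∠QVJ = 62.00° ✓; |VJ| = 32.30 ✗.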